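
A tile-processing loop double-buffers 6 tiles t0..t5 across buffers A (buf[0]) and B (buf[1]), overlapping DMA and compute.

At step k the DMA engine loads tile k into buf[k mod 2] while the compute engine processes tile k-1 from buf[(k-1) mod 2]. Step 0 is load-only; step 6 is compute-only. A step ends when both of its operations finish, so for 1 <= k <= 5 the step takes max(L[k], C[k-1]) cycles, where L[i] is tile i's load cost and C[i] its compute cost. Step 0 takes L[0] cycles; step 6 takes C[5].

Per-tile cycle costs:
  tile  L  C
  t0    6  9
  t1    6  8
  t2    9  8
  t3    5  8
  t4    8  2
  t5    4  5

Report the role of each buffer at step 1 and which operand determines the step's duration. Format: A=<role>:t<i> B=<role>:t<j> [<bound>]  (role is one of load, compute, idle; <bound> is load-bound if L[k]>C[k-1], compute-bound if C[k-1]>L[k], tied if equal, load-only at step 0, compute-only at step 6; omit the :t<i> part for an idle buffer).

step 1: A=compute:t0 B=load:t1 [compute-bound]

k=0 load=t0/6c comp=- wait=6 total=6
k=1 load=t1/6c comp=t0/9c wait=9 total=15
k=2 load=t2/9c comp=t1/8c wait=9 total=24
k=3 load=t3/5c comp=t2/8c wait=8 total=32
k=4 load=t4/8c comp=t3/8c wait=8 total=40
k=5 load=t5/4c comp=t4/2c wait=4 total=44
k=6 load=- comp=t5/5c wait=5 total=49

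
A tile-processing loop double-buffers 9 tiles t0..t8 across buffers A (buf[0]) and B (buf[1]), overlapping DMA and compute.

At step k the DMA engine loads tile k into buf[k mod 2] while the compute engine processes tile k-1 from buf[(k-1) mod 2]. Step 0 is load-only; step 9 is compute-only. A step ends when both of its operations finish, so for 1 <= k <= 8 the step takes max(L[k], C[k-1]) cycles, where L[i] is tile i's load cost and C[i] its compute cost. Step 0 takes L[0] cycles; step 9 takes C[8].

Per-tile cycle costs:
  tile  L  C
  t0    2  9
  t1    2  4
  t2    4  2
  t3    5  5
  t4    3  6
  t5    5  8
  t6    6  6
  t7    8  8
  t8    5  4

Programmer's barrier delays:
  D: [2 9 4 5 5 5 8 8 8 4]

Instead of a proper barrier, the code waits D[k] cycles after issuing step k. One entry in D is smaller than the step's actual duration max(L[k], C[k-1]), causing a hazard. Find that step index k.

step 0: need L[0]=2 = 2; D[0]=2 ok
step 1: need max(L[1]=2,C[0]=9) = 9; D[1]=9 ok
step 2: need max(L[2]=4,C[1]=4) = 4; D[2]=4 ok
step 3: need max(L[3]=5,C[2]=2) = 5; D[3]=5 ok
step 4: need max(L[4]=3,C[3]=5) = 5; D[4]=5 ok
step 5: need max(L[5]=5,C[4]=6) = 6; D[5]=5 SHORT
step 6: need max(L[6]=6,C[5]=8) = 8; D[6]=8 ok
step 7: need max(L[7]=8,C[6]=6) = 8; D[7]=8 ok
step 8: need max(L[8]=5,C[7]=8) = 8; D[8]=8 ok
step 9: need C[8]=4 = 4; D[9]=4 ok

hazard at step 5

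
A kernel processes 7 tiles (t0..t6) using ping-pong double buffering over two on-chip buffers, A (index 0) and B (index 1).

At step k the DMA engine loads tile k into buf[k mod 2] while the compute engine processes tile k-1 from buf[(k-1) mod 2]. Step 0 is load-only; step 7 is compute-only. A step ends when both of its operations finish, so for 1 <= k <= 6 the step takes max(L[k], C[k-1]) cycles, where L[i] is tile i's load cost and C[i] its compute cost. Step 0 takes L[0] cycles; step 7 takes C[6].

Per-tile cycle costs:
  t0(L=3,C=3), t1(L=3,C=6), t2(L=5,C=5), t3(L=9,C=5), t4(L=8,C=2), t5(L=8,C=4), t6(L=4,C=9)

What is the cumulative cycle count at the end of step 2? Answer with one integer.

[0] DMA t0→A (3c) ∥ CU idle ⇒ 3c, clock 3
[1] DMA t1→B (3c) ∥ CU A:t0 (3c) ⇒ 3c, clock 6
[2] DMA t2→A (5c) ∥ CU B:t1 (6c) ⇒ 6c, clock 12
[3] DMA t3→B (9c) ∥ CU A:t2 (5c) ⇒ 9c, clock 21
[4] DMA t4→A (8c) ∥ CU B:t3 (5c) ⇒ 8c, clock 29
[5] DMA t5→B (8c) ∥ CU A:t4 (2c) ⇒ 8c, clock 37
[6] DMA t6→A (4c) ∥ CU B:t5 (4c) ⇒ 4c, clock 41
[7] DMA idle ∥ CU A:t6 (9c) ⇒ 9c, clock 50

end_cycle[2] = 12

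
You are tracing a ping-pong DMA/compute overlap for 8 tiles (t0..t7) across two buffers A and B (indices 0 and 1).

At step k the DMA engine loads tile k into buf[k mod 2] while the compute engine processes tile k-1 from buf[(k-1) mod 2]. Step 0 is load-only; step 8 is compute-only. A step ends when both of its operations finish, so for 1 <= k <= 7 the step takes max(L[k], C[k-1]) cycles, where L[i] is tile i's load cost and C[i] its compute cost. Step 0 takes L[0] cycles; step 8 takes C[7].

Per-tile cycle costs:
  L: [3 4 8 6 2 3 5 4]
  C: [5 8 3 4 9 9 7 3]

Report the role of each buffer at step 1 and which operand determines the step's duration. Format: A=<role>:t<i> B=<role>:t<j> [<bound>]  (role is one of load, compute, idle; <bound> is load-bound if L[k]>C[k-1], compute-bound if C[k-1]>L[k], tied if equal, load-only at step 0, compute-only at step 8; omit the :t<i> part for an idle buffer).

step 1: A=compute:t0 B=load:t1 [compute-bound]

step 0: L[0]=3 → dur=3, Σ=3 | A=load:t0 B=idle [load-only]
step 1: L[1]=4 C[0]=5 → dur=5, Σ=8 | A=compute:t0 B=load:t1 [compute-bound]
step 2: L[2]=8 C[1]=8 → dur=8, Σ=16 | A=load:t2 B=compute:t1 [tied]
step 3: L[3]=6 C[2]=3 → dur=6, Σ=22 | A=compute:t2 B=load:t3 [load-bound]
step 4: L[4]=2 C[3]=4 → dur=4, Σ=26 | A=load:t4 B=compute:t3 [compute-bound]
step 5: L[5]=3 C[4]=9 → dur=9, Σ=35 | A=compute:t4 B=load:t5 [compute-bound]
step 6: L[6]=5 C[5]=9 → dur=9, Σ=44 | A=load:t6 B=compute:t5 [compute-bound]
step 7: L[7]=4 C[6]=7 → dur=7, Σ=51 | A=compute:t6 B=load:t7 [compute-bound]
step 8: C[7]=3 → dur=3, Σ=54 | A=idle B=compute:t7 [compute-only]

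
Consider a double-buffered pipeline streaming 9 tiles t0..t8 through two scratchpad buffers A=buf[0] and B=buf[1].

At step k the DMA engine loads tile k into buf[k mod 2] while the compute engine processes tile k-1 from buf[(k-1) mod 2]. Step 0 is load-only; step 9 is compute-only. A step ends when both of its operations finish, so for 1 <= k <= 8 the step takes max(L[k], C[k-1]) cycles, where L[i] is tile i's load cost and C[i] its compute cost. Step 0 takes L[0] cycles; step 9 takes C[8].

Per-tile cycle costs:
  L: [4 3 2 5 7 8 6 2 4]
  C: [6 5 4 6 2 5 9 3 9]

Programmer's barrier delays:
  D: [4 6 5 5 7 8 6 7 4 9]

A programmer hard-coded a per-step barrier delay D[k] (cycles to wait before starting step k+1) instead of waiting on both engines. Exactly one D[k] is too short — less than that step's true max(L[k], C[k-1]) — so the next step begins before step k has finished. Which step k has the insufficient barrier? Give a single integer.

[0] required=L[0]=4=4 vs D=4 ok
[1] required=max(L[1]=3,C[0]=6)=6 vs D=6 ok
[2] required=max(L[2]=2,C[1]=5)=5 vs D=5 ok
[3] required=max(L[3]=5,C[2]=4)=5 vs D=5 ok
[4] required=max(L[4]=7,C[3]=6)=7 vs D=7 ok
[5] required=max(L[5]=8,C[4]=2)=8 vs D=8 ok
[6] required=max(L[6]=6,C[5]=5)=6 vs D=6 ok
[7] required=max(L[7]=2,C[6]=9)=9 vs D=7 SHORT
[8] required=max(L[8]=4,C[7]=3)=4 vs D=4 ok
[9] required=C[8]=9=9 vs D=9 ok

hazard at step 7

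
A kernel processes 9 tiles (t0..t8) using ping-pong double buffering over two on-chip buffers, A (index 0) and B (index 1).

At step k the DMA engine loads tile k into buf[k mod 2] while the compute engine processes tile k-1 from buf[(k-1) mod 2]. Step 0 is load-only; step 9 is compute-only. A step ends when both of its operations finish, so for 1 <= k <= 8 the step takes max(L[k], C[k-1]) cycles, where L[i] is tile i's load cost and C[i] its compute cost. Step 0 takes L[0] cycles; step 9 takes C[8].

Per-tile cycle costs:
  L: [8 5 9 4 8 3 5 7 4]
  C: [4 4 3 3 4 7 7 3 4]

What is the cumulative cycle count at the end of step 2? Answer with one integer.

end_cycle[2] = 22

[0] DMA t0→A (8c) ∥ CU idle ⇒ 8c, clock 8
[1] DMA t1→B (5c) ∥ CU A:t0 (4c) ⇒ 5c, clock 13
[2] DMA t2→A (9c) ∥ CU B:t1 (4c) ⇒ 9c, clock 22
[3] DMA t3→B (4c) ∥ CU A:t2 (3c) ⇒ 4c, clock 26
[4] DMA t4→A (8c) ∥ CU B:t3 (3c) ⇒ 8c, clock 34
[5] DMA t5→B (3c) ∥ CU A:t4 (4c) ⇒ 4c, clock 38
[6] DMA t6→A (5c) ∥ CU B:t5 (7c) ⇒ 7c, clock 45
[7] DMA t7→B (7c) ∥ CU A:t6 (7c) ⇒ 7c, clock 52
[8] DMA t8→A (4c) ∥ CU B:t7 (3c) ⇒ 4c, clock 56
[9] DMA idle ∥ CU A:t8 (4c) ⇒ 4c, clock 60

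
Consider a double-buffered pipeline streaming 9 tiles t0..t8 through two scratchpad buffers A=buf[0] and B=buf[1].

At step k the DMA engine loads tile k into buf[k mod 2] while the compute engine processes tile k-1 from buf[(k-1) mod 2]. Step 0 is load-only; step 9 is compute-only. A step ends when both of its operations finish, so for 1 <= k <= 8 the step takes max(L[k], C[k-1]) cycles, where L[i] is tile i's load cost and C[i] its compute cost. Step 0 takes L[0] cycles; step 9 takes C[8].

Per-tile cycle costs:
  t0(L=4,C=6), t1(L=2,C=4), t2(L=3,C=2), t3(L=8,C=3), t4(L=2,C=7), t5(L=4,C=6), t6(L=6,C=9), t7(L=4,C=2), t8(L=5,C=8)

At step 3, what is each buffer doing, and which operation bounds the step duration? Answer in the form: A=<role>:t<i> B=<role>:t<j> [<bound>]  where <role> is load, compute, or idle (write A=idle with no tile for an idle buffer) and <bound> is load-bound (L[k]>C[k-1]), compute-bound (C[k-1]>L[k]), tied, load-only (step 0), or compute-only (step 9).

[0] DMA t0→A (4c) ∥ CU idle ⇒ 4c, clock 4
[1] DMA t1→B (2c) ∥ CU A:t0 (6c) ⇒ 6c, clock 10
[2] DMA t2→A (3c) ∥ CU B:t1 (4c) ⇒ 4c, clock 14
[3] DMA t3→B (8c) ∥ CU A:t2 (2c) ⇒ 8c, clock 22
[4] DMA t4→A (2c) ∥ CU B:t3 (3c) ⇒ 3c, clock 25
[5] DMA t5→B (4c) ∥ CU A:t4 (7c) ⇒ 7c, clock 32
[6] DMA t6→A (6c) ∥ CU B:t5 (6c) ⇒ 6c, clock 38
[7] DMA t7→B (4c) ∥ CU A:t6 (9c) ⇒ 9c, clock 47
[8] DMA t8→A (5c) ∥ CU B:t7 (2c) ⇒ 5c, clock 52
[9] DMA idle ∥ CU A:t8 (8c) ⇒ 8c, clock 60

step 3: A=compute:t2 B=load:t3 [load-bound]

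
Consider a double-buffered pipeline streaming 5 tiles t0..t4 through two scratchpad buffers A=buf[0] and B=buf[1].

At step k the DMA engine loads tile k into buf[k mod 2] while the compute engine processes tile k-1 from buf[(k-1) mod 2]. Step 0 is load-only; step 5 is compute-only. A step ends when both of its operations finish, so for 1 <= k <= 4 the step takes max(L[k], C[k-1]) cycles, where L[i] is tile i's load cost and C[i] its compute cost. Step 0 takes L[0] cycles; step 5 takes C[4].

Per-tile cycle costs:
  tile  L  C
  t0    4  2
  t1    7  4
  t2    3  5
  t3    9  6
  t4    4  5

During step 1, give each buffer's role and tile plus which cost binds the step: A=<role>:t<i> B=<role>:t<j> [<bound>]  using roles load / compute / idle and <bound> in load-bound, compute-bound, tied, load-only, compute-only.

step 1: A=compute:t0 B=load:t1 [load-bound]

  0. 4=4c; end=4; A:t0 B:-
  1. max(7,2)=7c; end=11; A:t0 B:t1
  2. max(3,4)=4c; end=15; A:t2 B:t1
  3. max(9,5)=9c; end=24; A:t2 B:t3
  4. max(4,6)=6c; end=30; A:t4 B:t3
  5. 5=5c; end=35; A:t4 B:t3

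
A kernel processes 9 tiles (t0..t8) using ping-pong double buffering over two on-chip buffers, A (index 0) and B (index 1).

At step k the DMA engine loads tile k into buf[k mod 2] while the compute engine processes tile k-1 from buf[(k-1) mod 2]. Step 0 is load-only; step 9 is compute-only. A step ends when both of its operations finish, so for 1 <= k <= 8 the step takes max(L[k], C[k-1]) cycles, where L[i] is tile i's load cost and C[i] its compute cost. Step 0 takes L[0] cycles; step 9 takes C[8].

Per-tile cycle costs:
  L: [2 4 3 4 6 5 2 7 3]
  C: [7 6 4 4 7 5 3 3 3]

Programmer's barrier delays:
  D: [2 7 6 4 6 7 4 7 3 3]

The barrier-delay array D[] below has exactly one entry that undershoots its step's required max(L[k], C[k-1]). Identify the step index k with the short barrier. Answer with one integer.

hazard at step 6

k=0 barrier L[0]=2→2c, D[0]=2 ok
k=1 barrier max(L[1]=4,C[0]=7)→7c, D[1]=7 ok
k=2 barrier max(L[2]=3,C[1]=6)→6c, D[2]=6 ok
k=3 barrier max(L[3]=4,C[2]=4)→4c, D[3]=4 ok
k=4 barrier max(L[4]=6,C[3]=4)→6c, D[4]=6 ok
k=5 barrier max(L[5]=5,C[4]=7)→7c, D[5]=7 ok
k=6 barrier max(L[6]=2,C[5]=5)→5c, D[6]=4 SHORT
k=7 barrier max(L[7]=7,C[6]=3)→7c, D[7]=7 ok
k=8 barrier max(L[8]=3,C[7]=3)→3c, D[8]=3 ok
k=9 barrier C[8]=3→3c, D[9]=3 ok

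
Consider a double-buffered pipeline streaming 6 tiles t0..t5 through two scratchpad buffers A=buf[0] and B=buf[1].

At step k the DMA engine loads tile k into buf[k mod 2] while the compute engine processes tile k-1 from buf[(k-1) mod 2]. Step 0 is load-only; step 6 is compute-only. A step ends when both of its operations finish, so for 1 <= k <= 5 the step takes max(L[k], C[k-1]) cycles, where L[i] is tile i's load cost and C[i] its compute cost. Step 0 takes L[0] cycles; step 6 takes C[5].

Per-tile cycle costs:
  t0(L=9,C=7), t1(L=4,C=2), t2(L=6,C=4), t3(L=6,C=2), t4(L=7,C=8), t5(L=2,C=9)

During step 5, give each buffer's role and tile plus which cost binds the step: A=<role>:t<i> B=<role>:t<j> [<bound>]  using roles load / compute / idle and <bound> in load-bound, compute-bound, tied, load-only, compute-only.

step 0: L[0]=9 → dur=9, Σ=9 | A=load:t0 B=idle [load-only]
step 1: L[1]=4 C[0]=7 → dur=7, Σ=16 | A=compute:t0 B=load:t1 [compute-bound]
step 2: L[2]=6 C[1]=2 → dur=6, Σ=22 | A=load:t2 B=compute:t1 [load-bound]
step 3: L[3]=6 C[2]=4 → dur=6, Σ=28 | A=compute:t2 B=load:t3 [load-bound]
step 4: L[4]=7 C[3]=2 → dur=7, Σ=35 | A=load:t4 B=compute:t3 [load-bound]
step 5: L[5]=2 C[4]=8 → dur=8, Σ=43 | A=compute:t4 B=load:t5 [compute-bound]
step 6: C[5]=9 → dur=9, Σ=52 | A=idle B=compute:t5 [compute-only]

step 5: A=compute:t4 B=load:t5 [compute-bound]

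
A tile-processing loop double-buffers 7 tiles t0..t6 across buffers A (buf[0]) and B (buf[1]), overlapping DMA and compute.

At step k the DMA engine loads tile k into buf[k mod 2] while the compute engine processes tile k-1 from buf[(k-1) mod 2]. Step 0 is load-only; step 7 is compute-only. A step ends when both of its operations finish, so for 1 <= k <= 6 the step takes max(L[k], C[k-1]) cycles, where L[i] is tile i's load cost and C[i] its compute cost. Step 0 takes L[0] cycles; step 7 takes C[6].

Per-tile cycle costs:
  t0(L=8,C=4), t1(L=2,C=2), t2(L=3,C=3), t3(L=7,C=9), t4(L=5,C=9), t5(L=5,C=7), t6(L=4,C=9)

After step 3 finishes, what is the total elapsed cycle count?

end_cycle[3] = 22

step 0: L[0]=8 → dur=8, Σ=8 | A=load:t0 B=idle [load-only]
step 1: L[1]=2 C[0]=4 → dur=4, Σ=12 | A=compute:t0 B=load:t1 [compute-bound]
step 2: L[2]=3 C[1]=2 → dur=3, Σ=15 | A=load:t2 B=compute:t1 [load-bound]
step 3: L[3]=7 C[2]=3 → dur=7, Σ=22 | A=compute:t2 B=load:t3 [load-bound]
step 4: L[4]=5 C[3]=9 → dur=9, Σ=31 | A=load:t4 B=compute:t3 [compute-bound]
step 5: L[5]=5 C[4]=9 → dur=9, Σ=40 | A=compute:t4 B=load:t5 [compute-bound]
step 6: L[6]=4 C[5]=7 → dur=7, Σ=47 | A=load:t6 B=compute:t5 [compute-bound]
step 7: C[6]=9 → dur=9, Σ=56 | A=compute:t6 B=idle [compute-only]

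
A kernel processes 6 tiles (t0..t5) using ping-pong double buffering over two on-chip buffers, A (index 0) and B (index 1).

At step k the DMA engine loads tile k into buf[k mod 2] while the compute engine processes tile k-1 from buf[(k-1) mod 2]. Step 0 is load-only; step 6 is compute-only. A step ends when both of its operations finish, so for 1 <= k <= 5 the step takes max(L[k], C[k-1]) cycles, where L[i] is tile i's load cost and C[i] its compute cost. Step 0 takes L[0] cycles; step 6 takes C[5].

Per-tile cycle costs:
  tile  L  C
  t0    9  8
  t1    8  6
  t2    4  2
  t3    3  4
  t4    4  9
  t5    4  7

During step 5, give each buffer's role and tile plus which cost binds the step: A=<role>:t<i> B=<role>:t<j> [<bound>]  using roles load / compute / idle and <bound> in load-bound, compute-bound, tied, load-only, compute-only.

step 5: A=compute:t4 B=load:t5 [compute-bound]

[0] DMA t0→A (9c) ∥ CU idle ⇒ 9c, clock 9
[1] DMA t1→B (8c) ∥ CU A:t0 (8c) ⇒ 8c, clock 17
[2] DMA t2→A (4c) ∥ CU B:t1 (6c) ⇒ 6c, clock 23
[3] DMA t3→B (3c) ∥ CU A:t2 (2c) ⇒ 3c, clock 26
[4] DMA t4→A (4c) ∥ CU B:t3 (4c) ⇒ 4c, clock 30
[5] DMA t5→B (4c) ∥ CU A:t4 (9c) ⇒ 9c, clock 39
[6] DMA idle ∥ CU B:t5 (7c) ⇒ 7c, clock 46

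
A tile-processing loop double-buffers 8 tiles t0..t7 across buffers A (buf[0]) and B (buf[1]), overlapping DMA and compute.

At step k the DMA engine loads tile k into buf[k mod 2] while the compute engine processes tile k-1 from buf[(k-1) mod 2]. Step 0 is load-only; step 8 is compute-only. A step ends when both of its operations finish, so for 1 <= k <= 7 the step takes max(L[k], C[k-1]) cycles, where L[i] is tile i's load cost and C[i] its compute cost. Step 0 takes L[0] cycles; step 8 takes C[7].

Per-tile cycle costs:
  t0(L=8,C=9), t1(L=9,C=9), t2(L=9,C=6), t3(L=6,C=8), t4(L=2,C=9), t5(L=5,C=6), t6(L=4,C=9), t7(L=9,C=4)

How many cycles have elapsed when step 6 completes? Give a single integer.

end_cycle[6] = 55

k=0 load=t0/8c comp=- wait=8 total=8
k=1 load=t1/9c comp=t0/9c wait=9 total=17
k=2 load=t2/9c comp=t1/9c wait=9 total=26
k=3 load=t3/6c comp=t2/6c wait=6 total=32
k=4 load=t4/2c comp=t3/8c wait=8 total=40
k=5 load=t5/5c comp=t4/9c wait=9 total=49
k=6 load=t6/4c comp=t5/6c wait=6 total=55
k=7 load=t7/9c comp=t6/9c wait=9 total=64
k=8 load=- comp=t7/4c wait=4 total=68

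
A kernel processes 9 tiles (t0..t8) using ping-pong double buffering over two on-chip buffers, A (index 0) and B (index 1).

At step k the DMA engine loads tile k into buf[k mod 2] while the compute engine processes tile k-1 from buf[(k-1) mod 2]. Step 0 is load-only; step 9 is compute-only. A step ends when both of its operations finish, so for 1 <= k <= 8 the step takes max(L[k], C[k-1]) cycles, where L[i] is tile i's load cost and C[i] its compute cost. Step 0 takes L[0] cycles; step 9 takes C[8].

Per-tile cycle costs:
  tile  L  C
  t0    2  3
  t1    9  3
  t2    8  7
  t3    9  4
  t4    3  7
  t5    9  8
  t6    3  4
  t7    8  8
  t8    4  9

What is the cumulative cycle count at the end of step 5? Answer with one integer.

end_cycle[5] = 41

[0] DMA t0→A (2c) ∥ CU idle ⇒ 2c, clock 2
[1] DMA t1→B (9c) ∥ CU A:t0 (3c) ⇒ 9c, clock 11
[2] DMA t2→A (8c) ∥ CU B:t1 (3c) ⇒ 8c, clock 19
[3] DMA t3→B (9c) ∥ CU A:t2 (7c) ⇒ 9c, clock 28
[4] DMA t4→A (3c) ∥ CU B:t3 (4c) ⇒ 4c, clock 32
[5] DMA t5→B (9c) ∥ CU A:t4 (7c) ⇒ 9c, clock 41
[6] DMA t6→A (3c) ∥ CU B:t5 (8c) ⇒ 8c, clock 49
[7] DMA t7→B (8c) ∥ CU A:t6 (4c) ⇒ 8c, clock 57
[8] DMA t8→A (4c) ∥ CU B:t7 (8c) ⇒ 8c, clock 65
[9] DMA idle ∥ CU A:t8 (9c) ⇒ 9c, clock 74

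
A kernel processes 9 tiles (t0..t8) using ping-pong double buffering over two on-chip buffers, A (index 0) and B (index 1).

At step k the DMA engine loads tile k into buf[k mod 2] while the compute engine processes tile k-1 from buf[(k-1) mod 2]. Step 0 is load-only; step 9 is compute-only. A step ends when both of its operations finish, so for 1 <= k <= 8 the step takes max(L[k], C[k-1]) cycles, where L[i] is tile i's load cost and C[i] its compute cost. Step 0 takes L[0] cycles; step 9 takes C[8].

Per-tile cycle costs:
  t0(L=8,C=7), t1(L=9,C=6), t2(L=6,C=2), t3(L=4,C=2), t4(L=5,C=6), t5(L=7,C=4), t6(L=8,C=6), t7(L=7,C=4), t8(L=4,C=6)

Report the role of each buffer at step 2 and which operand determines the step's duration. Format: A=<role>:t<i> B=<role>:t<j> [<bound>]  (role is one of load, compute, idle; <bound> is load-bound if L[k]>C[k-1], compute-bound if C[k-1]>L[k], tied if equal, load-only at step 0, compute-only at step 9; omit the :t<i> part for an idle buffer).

k=0 load=t0/8c comp=- wait=8 total=8
k=1 load=t1/9c comp=t0/7c wait=9 total=17
k=2 load=t2/6c comp=t1/6c wait=6 total=23
k=3 load=t3/4c comp=t2/2c wait=4 total=27
k=4 load=t4/5c comp=t3/2c wait=5 total=32
k=5 load=t5/7c comp=t4/6c wait=7 total=39
k=6 load=t6/8c comp=t5/4c wait=8 total=47
k=7 load=t7/7c comp=t6/6c wait=7 total=54
k=8 load=t8/4c comp=t7/4c wait=4 total=58
k=9 load=- comp=t8/6c wait=6 total=64

step 2: A=load:t2 B=compute:t1 [tied]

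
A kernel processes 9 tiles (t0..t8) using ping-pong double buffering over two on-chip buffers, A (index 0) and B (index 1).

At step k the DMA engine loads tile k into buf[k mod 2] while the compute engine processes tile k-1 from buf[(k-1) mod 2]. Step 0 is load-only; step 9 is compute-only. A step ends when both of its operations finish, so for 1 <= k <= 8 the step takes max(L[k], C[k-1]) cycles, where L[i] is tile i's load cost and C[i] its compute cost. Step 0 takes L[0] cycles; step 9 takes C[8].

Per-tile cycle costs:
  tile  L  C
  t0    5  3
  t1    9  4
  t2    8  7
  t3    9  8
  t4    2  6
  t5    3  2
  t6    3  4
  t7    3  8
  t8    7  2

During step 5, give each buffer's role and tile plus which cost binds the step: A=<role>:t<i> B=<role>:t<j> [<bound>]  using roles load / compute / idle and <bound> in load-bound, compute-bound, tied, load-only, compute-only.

step 5: A=compute:t4 B=load:t5 [compute-bound]

step 0: L[0]=5 → dur=5, Σ=5 | A=load:t0 B=idle [load-only]
step 1: L[1]=9 C[0]=3 → dur=9, Σ=14 | A=compute:t0 B=load:t1 [load-bound]
step 2: L[2]=8 C[1]=4 → dur=8, Σ=22 | A=load:t2 B=compute:t1 [load-bound]
step 3: L[3]=9 C[2]=7 → dur=9, Σ=31 | A=compute:t2 B=load:t3 [load-bound]
step 4: L[4]=2 C[3]=8 → dur=8, Σ=39 | A=load:t4 B=compute:t3 [compute-bound]
step 5: L[5]=3 C[4]=6 → dur=6, Σ=45 | A=compute:t4 B=load:t5 [compute-bound]
step 6: L[6]=3 C[5]=2 → dur=3, Σ=48 | A=load:t6 B=compute:t5 [load-bound]
step 7: L[7]=3 C[6]=4 → dur=4, Σ=52 | A=compute:t6 B=load:t7 [compute-bound]
step 8: L[8]=7 C[7]=8 → dur=8, Σ=60 | A=load:t8 B=compute:t7 [compute-bound]
step 9: C[8]=2 → dur=2, Σ=62 | A=compute:t8 B=idle [compute-only]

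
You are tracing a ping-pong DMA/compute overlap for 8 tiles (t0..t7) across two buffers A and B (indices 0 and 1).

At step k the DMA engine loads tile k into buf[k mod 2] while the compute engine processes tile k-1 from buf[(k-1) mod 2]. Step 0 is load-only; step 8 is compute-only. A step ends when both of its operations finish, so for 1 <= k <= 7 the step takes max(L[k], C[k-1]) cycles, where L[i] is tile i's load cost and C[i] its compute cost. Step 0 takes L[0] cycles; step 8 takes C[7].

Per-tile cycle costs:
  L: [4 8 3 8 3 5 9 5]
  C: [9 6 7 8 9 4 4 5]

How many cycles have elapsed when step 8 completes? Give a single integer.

step 0: L[0]=4 → dur=4, Σ=4 | A=load:t0 B=idle [load-only]
step 1: L[1]=8 C[0]=9 → dur=9, Σ=13 | A=compute:t0 B=load:t1 [compute-bound]
step 2: L[2]=3 C[1]=6 → dur=6, Σ=19 | A=load:t2 B=compute:t1 [compute-bound]
step 3: L[3]=8 C[2]=7 → dur=8, Σ=27 | A=compute:t2 B=load:t3 [load-bound]
step 4: L[4]=3 C[3]=8 → dur=8, Σ=35 | A=load:t4 B=compute:t3 [compute-bound]
step 5: L[5]=5 C[4]=9 → dur=9, Σ=44 | A=compute:t4 B=load:t5 [compute-bound]
step 6: L[6]=9 C[5]=4 → dur=9, Σ=53 | A=load:t6 B=compute:t5 [load-bound]
step 7: L[7]=5 C[6]=4 → dur=5, Σ=58 | A=compute:t6 B=load:t7 [load-bound]
step 8: C[7]=5 → dur=5, Σ=63 | A=idle B=compute:t7 [compute-only]

end_cycle[8] = 63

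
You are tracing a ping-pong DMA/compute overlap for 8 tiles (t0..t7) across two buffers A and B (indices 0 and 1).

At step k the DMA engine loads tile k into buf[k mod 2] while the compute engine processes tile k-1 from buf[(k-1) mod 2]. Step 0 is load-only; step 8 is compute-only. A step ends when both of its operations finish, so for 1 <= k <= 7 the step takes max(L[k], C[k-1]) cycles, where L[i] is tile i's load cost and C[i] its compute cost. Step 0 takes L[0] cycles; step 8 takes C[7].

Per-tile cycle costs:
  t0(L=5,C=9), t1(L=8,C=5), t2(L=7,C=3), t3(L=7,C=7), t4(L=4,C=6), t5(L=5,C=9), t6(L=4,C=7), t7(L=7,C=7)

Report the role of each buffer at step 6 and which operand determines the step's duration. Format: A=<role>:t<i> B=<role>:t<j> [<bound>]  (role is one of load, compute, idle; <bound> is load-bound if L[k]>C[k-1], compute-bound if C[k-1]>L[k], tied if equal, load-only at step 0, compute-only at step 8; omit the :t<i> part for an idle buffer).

k=0 load=t0/5c comp=- wait=5 total=5
k=1 load=t1/8c comp=t0/9c wait=9 total=14
k=2 load=t2/7c comp=t1/5c wait=7 total=21
k=3 load=t3/7c comp=t2/3c wait=7 total=28
k=4 load=t4/4c comp=t3/7c wait=7 total=35
k=5 load=t5/5c comp=t4/6c wait=6 total=41
k=6 load=t6/4c comp=t5/9c wait=9 total=50
k=7 load=t7/7c comp=t6/7c wait=7 total=57
k=8 load=- comp=t7/7c wait=7 total=64

step 6: A=load:t6 B=compute:t5 [compute-bound]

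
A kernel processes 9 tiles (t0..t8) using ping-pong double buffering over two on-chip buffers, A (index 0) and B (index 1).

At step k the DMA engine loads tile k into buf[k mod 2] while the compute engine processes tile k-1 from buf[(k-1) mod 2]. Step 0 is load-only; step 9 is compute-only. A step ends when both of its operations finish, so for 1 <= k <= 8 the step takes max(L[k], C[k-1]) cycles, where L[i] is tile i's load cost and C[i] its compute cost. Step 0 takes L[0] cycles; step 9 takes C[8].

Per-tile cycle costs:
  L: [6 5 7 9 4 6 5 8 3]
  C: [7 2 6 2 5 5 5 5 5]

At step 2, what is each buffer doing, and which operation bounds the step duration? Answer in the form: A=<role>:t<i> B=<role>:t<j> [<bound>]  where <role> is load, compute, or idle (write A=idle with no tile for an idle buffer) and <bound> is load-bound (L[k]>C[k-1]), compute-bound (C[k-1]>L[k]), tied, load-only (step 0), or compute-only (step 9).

step 2: A=load:t2 B=compute:t1 [load-bound]

  0. 6=6c; end=6; A:t0 B:-
  1. max(5,7)=7c; end=13; A:t0 B:t1
  2. max(7,2)=7c; end=20; A:t2 B:t1
  3. max(9,6)=9c; end=29; A:t2 B:t3
  4. max(4,2)=4c; end=33; A:t4 B:t3
  5. max(6,5)=6c; end=39; A:t4 B:t5
  6. max(5,5)=5c; end=44; A:t6 B:t5
  7. max(8,5)=8c; end=52; A:t6 B:t7
  8. max(3,5)=5c; end=57; A:t8 B:t7
  9. 5=5c; end=62; A:t8 B:t7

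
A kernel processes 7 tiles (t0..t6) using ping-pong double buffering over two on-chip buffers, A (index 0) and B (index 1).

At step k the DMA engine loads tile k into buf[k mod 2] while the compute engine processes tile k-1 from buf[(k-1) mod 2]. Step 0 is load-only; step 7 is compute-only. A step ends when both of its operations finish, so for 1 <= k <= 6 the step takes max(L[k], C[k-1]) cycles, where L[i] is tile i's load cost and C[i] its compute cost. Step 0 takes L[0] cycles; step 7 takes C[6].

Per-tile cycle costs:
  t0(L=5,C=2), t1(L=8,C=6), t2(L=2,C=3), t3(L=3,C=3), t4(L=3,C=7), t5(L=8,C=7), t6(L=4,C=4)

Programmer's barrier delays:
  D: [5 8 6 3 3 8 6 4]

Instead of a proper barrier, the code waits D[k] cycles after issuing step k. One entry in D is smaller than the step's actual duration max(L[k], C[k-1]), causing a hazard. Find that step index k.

k=0 barrier L[0]=5→5c, D[0]=5 ok
k=1 barrier max(L[1]=8,C[0]=2)→8c, D[1]=8 ok
k=2 barrier max(L[2]=2,C[1]=6)→6c, D[2]=6 ok
k=3 barrier max(L[3]=3,C[2]=3)→3c, D[3]=3 ok
k=4 barrier max(L[4]=3,C[3]=3)→3c, D[4]=3 ok
k=5 barrier max(L[5]=8,C[4]=7)→8c, D[5]=8 ok
k=6 barrier max(L[6]=4,C[5]=7)→7c, D[6]=6 SHORT
k=7 barrier C[6]=4→4c, D[7]=4 ok

hazard at step 6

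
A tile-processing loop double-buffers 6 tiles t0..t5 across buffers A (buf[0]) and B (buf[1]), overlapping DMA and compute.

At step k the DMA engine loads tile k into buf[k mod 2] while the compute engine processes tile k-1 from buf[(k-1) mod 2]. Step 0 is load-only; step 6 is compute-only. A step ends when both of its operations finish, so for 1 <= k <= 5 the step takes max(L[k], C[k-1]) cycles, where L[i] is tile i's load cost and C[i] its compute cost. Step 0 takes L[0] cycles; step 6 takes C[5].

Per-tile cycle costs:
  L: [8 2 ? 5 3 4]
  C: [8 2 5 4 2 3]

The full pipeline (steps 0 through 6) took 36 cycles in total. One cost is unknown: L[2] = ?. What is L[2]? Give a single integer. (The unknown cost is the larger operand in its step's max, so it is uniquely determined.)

step 0 = dur = L[0]=8 = 8
step 1 = dur = max(L[1]=2, C[0]=8) = 8
step 2 = dur = max(L[2]=?, C[1]=2) = L[2]  (unknown; binding)
step 3 = dur = max(L[3]=5, C[2]=5) = 5
step 4 = dur = max(L[4]=3, C[3]=4) = 4
step 5 = dur = max(L[5]=4, C[4]=2) = 4
step 6 = dur = C[5]=3 = 3
sum of known step durations = 32
dur[2] = total - known = 36 - 32 = 4
L[2] is the binding max in step 2, so L[2] = dur[2] = 4

L[2] = 4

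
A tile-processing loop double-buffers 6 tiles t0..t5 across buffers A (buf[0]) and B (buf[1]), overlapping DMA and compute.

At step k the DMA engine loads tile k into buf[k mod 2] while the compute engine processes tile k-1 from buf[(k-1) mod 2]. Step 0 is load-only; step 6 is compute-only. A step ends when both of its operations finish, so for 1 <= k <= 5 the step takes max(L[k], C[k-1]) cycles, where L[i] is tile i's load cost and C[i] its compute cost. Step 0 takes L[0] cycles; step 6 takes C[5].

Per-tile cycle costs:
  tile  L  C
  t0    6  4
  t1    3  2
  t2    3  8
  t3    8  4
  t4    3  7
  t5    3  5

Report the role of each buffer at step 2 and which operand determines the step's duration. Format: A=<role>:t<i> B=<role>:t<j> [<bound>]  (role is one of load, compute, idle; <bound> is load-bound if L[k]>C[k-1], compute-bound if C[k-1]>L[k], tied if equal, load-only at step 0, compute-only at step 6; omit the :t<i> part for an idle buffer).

step 2: A=load:t2 B=compute:t1 [load-bound]

k=0 load=t0/6c comp=- wait=6 total=6
k=1 load=t1/3c comp=t0/4c wait=4 total=10
k=2 load=t2/3c comp=t1/2c wait=3 total=13
k=3 load=t3/8c comp=t2/8c wait=8 total=21
k=4 load=t4/3c comp=t3/4c wait=4 total=25
k=5 load=t5/3c comp=t4/7c wait=7 total=32
k=6 load=- comp=t5/5c wait=5 total=37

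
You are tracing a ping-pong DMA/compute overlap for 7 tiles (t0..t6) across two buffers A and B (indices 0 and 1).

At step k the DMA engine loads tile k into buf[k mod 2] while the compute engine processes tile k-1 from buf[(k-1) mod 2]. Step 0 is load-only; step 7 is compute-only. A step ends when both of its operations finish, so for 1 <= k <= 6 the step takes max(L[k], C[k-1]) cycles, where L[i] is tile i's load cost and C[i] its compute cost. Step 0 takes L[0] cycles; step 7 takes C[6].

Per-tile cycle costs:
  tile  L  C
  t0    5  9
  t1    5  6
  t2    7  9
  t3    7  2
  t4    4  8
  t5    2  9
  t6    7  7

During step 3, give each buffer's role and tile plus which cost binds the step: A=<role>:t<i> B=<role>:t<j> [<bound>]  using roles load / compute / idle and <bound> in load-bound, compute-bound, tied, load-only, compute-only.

step 0: L[0]=5 → dur=5, Σ=5 | A=load:t0 B=idle [load-only]
step 1: L[1]=5 C[0]=9 → dur=9, Σ=14 | A=compute:t0 B=load:t1 [compute-bound]
step 2: L[2]=7 C[1]=6 → dur=7, Σ=21 | A=load:t2 B=compute:t1 [load-bound]
step 3: L[3]=7 C[2]=9 → dur=9, Σ=30 | A=compute:t2 B=load:t3 [compute-bound]
step 4: L[4]=4 C[3]=2 → dur=4, Σ=34 | A=load:t4 B=compute:t3 [load-bound]
step 5: L[5]=2 C[4]=8 → dur=8, Σ=42 | A=compute:t4 B=load:t5 [compute-bound]
step 6: L[6]=7 C[5]=9 → dur=9, Σ=51 | A=load:t6 B=compute:t5 [compute-bound]
step 7: C[6]=7 → dur=7, Σ=58 | A=compute:t6 B=idle [compute-only]

step 3: A=compute:t2 B=load:t3 [compute-bound]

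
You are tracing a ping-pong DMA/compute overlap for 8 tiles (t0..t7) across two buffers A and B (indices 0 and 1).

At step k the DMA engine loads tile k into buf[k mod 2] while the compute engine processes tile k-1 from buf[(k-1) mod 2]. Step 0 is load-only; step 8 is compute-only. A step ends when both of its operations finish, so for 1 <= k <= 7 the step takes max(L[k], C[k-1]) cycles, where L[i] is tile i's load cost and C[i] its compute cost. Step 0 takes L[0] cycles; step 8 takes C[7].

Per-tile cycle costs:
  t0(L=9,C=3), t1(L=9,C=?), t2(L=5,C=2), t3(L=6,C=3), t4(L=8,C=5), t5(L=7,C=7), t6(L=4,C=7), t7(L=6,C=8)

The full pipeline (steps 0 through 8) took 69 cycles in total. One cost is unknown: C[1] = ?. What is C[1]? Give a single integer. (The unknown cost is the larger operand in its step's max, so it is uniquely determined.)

C[1] = 8

step 0 = dur = L[0]=9 = 9
step 1 = dur = max(L[1]=9, C[0]=3) = 9
step 2 = dur = max(L[2]=5, C[1]=?) = C[1]  (unknown; binding)
step 3 = dur = max(L[3]=6, C[2]=2) = 6
step 4 = dur = max(L[4]=8, C[3]=3) = 8
step 5 = dur = max(L[5]=7, C[4]=5) = 7
step 6 = dur = max(L[6]=4, C[5]=7) = 7
step 7 = dur = max(L[7]=6, C[6]=7) = 7
step 8 = dur = C[7]=8 = 8
sum of known step durations = 61
dur[2] = total - known = 69 - 61 = 8
C[1] is the binding max in step 2, so C[1] = dur[2] = 8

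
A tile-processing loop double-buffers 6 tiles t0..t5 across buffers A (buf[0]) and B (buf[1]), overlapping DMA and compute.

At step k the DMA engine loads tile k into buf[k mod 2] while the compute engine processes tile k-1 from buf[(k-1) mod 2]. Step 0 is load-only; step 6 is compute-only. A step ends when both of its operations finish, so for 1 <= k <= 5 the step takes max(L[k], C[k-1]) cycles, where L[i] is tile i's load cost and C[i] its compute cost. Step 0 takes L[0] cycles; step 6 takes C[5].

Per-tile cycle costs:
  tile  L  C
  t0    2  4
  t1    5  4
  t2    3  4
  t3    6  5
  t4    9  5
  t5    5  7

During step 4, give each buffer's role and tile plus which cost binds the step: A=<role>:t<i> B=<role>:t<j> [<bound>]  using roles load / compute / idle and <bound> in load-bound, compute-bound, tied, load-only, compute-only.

[0] DMA t0→A (2c) ∥ CU idle ⇒ 2c, clock 2
[1] DMA t1→B (5c) ∥ CU A:t0 (4c) ⇒ 5c, clock 7
[2] DMA t2→A (3c) ∥ CU B:t1 (4c) ⇒ 4c, clock 11
[3] DMA t3→B (6c) ∥ CU A:t2 (4c) ⇒ 6c, clock 17
[4] DMA t4→A (9c) ∥ CU B:t3 (5c) ⇒ 9c, clock 26
[5] DMA t5→B (5c) ∥ CU A:t4 (5c) ⇒ 5c, clock 31
[6] DMA idle ∥ CU B:t5 (7c) ⇒ 7c, clock 38

step 4: A=load:t4 B=compute:t3 [load-bound]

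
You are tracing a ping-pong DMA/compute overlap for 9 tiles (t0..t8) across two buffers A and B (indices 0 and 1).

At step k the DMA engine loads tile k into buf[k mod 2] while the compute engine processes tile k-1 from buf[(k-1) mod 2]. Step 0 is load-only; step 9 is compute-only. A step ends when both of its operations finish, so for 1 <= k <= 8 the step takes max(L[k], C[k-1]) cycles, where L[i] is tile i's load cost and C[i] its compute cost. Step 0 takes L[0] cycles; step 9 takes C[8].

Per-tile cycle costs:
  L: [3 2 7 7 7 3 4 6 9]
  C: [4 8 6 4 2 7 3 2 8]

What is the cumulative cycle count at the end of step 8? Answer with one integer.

[0] DMA t0→A (3c) ∥ CU idle ⇒ 3c, clock 3
[1] DMA t1→B (2c) ∥ CU A:t0 (4c) ⇒ 4c, clock 7
[2] DMA t2→A (7c) ∥ CU B:t1 (8c) ⇒ 8c, clock 15
[3] DMA t3→B (7c) ∥ CU A:t2 (6c) ⇒ 7c, clock 22
[4] DMA t4→A (7c) ∥ CU B:t3 (4c) ⇒ 7c, clock 29
[5] DMA t5→B (3c) ∥ CU A:t4 (2c) ⇒ 3c, clock 32
[6] DMA t6→A (4c) ∥ CU B:t5 (7c) ⇒ 7c, clock 39
[7] DMA t7→B (6c) ∥ CU A:t6 (3c) ⇒ 6c, clock 45
[8] DMA t8→A (9c) ∥ CU B:t7 (2c) ⇒ 9c, clock 54
[9] DMA idle ∥ CU A:t8 (8c) ⇒ 8c, clock 62

end_cycle[8] = 54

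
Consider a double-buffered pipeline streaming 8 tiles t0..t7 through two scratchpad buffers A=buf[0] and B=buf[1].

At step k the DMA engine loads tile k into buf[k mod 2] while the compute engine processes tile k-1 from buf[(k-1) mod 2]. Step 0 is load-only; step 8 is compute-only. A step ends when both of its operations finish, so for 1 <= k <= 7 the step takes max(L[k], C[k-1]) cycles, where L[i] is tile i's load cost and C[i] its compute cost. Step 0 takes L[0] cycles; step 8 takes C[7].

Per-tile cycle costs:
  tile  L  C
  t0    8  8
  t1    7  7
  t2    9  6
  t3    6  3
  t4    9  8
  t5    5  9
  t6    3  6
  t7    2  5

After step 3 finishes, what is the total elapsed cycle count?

k=0 load=t0/8c comp=- wait=8 total=8
k=1 load=t1/7c comp=t0/8c wait=8 total=16
k=2 load=t2/9c comp=t1/7c wait=9 total=25
k=3 load=t3/6c comp=t2/6c wait=6 total=31
k=4 load=t4/9c comp=t3/3c wait=9 total=40
k=5 load=t5/5c comp=t4/8c wait=8 total=48
k=6 load=t6/3c comp=t5/9c wait=9 total=57
k=7 load=t7/2c comp=t6/6c wait=6 total=63
k=8 load=- comp=t7/5c wait=5 total=68

end_cycle[3] = 31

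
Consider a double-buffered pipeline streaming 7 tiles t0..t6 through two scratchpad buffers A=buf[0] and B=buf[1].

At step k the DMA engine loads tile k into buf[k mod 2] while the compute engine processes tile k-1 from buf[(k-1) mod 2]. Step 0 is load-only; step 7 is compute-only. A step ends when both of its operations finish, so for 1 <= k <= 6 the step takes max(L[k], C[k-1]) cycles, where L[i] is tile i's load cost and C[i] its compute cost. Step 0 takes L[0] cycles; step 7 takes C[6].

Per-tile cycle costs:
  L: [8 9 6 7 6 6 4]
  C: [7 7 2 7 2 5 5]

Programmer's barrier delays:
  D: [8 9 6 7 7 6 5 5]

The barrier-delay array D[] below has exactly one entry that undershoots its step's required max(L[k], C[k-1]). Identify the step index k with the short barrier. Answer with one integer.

hazard at step 2

k=0 barrier L[0]=8→8c, D[0]=8 ok
k=1 barrier max(L[1]=9,C[0]=7)→9c, D[1]=9 ok
k=2 barrier max(L[2]=6,C[1]=7)→7c, D[2]=6 SHORT
k=3 barrier max(L[3]=7,C[2]=2)→7c, D[3]=7 ok
k=4 barrier max(L[4]=6,C[3]=7)→7c, D[4]=7 ok
k=5 barrier max(L[5]=6,C[4]=2)→6c, D[5]=6 ok
k=6 barrier max(L[6]=4,C[5]=5)→5c, D[6]=5 ok
k=7 barrier C[6]=5→5c, D[7]=5 ok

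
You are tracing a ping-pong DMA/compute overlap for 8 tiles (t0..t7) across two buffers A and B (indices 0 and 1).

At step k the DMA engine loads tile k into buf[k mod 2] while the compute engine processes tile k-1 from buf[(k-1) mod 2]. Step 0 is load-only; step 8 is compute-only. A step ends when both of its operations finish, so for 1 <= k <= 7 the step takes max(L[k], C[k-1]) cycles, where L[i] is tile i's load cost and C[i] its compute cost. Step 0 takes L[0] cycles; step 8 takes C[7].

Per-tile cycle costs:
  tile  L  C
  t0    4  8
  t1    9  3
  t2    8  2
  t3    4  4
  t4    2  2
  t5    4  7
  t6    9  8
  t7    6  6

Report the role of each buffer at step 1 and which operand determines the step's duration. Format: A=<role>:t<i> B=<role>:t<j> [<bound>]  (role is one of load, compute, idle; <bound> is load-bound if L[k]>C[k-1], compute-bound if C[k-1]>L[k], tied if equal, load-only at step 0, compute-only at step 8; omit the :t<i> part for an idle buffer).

[0] DMA t0→A (4c) ∥ CU idle ⇒ 4c, clock 4
[1] DMA t1→B (9c) ∥ CU A:t0 (8c) ⇒ 9c, clock 13
[2] DMA t2→A (8c) ∥ CU B:t1 (3c) ⇒ 8c, clock 21
[3] DMA t3→B (4c) ∥ CU A:t2 (2c) ⇒ 4c, clock 25
[4] DMA t4→A (2c) ∥ CU B:t3 (4c) ⇒ 4c, clock 29
[5] DMA t5→B (4c) ∥ CU A:t4 (2c) ⇒ 4c, clock 33
[6] DMA t6→A (9c) ∥ CU B:t5 (7c) ⇒ 9c, clock 42
[7] DMA t7→B (6c) ∥ CU A:t6 (8c) ⇒ 8c, clock 50
[8] DMA idle ∥ CU B:t7 (6c) ⇒ 6c, clock 56

step 1: A=compute:t0 B=load:t1 [load-bound]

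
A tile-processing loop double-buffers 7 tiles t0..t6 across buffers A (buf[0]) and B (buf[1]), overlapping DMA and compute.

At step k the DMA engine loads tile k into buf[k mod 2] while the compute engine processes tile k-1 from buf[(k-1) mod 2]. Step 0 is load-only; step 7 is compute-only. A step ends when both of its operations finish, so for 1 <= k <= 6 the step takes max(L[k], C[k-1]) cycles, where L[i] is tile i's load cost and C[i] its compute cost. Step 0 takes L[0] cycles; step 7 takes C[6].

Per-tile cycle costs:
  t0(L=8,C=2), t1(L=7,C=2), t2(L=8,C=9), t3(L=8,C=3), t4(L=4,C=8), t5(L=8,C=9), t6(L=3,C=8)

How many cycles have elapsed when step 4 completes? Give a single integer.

end_cycle[4] = 36

k=0 load=t0/8c comp=- wait=8 total=8
k=1 load=t1/7c comp=t0/2c wait=7 total=15
k=2 load=t2/8c comp=t1/2c wait=8 total=23
k=3 load=t3/8c comp=t2/9c wait=9 total=32
k=4 load=t4/4c comp=t3/3c wait=4 total=36
k=5 load=t5/8c comp=t4/8c wait=8 total=44
k=6 load=t6/3c comp=t5/9c wait=9 total=53
k=7 load=- comp=t6/8c wait=8 total=61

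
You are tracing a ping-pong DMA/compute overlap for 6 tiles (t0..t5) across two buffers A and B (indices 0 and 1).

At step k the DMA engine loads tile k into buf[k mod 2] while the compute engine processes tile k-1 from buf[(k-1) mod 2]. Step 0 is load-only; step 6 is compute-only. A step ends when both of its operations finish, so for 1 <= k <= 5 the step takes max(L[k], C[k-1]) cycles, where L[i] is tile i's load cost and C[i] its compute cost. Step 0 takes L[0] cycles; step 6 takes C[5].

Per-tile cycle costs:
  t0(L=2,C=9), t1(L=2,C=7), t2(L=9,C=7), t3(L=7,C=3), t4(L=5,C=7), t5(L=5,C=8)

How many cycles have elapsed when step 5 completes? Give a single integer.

end_cycle[5] = 39

[0] DMA t0→A (2c) ∥ CU idle ⇒ 2c, clock 2
[1] DMA t1→B (2c) ∥ CU A:t0 (9c) ⇒ 9c, clock 11
[2] DMA t2→A (9c) ∥ CU B:t1 (7c) ⇒ 9c, clock 20
[3] DMA t3→B (7c) ∥ CU A:t2 (7c) ⇒ 7c, clock 27
[4] DMA t4→A (5c) ∥ CU B:t3 (3c) ⇒ 5c, clock 32
[5] DMA t5→B (5c) ∥ CU A:t4 (7c) ⇒ 7c, clock 39
[6] DMA idle ∥ CU B:t5 (8c) ⇒ 8c, clock 47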